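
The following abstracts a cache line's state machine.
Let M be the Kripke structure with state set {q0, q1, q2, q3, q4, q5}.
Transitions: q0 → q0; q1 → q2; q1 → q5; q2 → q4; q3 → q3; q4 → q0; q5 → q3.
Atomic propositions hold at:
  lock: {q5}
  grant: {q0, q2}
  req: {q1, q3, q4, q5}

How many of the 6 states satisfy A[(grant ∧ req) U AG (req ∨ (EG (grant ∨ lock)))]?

4

Sat(grant ∧ req) = ∅
Sat(grant ∨ lock) = {q0, q2, q5}
EG (grant ∨ lock): greatest fixpoint, start Z0 = {q0, q2, q5}, keep only states in Sat with some successor in Z. Z1 = {q0}; fixed.
Sat(EG (grant ∨ lock)) = {q0}
Sat(req ∨ (EG (grant ∨ lock))) = {q0, q1, q3, q4, q5}
AG (req ∨ (EG (grant ∨ lock))): greatest fixpoint, start Z0 = {q0, q1, q3, q4, q5}, keep only states in Sat with every successor in Z. Z1 = {q0, q3, q4, q5}; fixed.
Sat(AG (req ∨ (EG (grant ∨ lock)))) = {q0, q3, q4, q5}
A[(grant ∧ req) U AG (req ∨ (EG (grant ∨ lock)))]: least fixpoint, start Z0 = Sat(AG (req ∨ (EG (grant ∨ lock)))) = {q0, q3, q4, q5}, add states in Sat(grant ∧ req) with every successor in Z. Already a fixed point.
Sat(A[(grant ∧ req) U AG (req ∨ (EG (grant ∨ lock)))]) = {q0, q3, q4, q5}
|Sat(A[(grant ∧ req) U AG (req ∨ (EG (grant ∨ lock)))])| = |{q0, q3, q4, q5}| = 4.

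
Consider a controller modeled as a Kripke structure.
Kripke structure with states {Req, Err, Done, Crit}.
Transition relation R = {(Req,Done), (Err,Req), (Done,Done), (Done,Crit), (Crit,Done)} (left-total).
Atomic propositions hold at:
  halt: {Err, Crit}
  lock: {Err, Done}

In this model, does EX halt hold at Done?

Yes

Sat(EX halt) = {s : some successor in {Err, Crit}} = {Done}
Done ∈ Sat(EX halt) = {Done}, so the formula holds at Done.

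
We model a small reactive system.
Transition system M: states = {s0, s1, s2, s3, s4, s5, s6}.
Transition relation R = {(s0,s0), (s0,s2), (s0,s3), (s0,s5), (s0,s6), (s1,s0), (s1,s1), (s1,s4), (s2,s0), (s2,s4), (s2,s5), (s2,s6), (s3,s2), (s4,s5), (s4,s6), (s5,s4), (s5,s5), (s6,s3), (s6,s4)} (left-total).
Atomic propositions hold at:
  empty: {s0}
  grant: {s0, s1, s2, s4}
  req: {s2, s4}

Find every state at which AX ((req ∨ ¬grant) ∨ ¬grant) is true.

{s3, s4, s5, s6}

Sat(¬grant) = {s3, s5, s6}
Sat(req ∨ ¬grant) = {s2, s3, s4, s5, s6}
Sat((req ∨ ¬grant) ∨ ¬grant) = {s2, s3, s4, s5, s6}
Sat(AX ((req ∨ ¬grant) ∨ ¬grant)) = {s : every successor in {s2, s3, s4, s5, s6}} = {s3, s4, s5, s6}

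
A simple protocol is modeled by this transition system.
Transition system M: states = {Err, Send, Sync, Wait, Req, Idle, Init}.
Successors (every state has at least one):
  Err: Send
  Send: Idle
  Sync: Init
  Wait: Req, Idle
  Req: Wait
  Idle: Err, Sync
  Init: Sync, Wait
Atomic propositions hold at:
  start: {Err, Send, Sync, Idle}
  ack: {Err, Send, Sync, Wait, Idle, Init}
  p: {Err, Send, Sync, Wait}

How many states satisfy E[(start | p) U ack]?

6

Sat(start | p) = {Err, Send, Sync, Wait, Idle}
E[(start | p) U ack]: least fixpoint, start Z0 = Sat(ack) = {Err, Send, Sync, Wait, Idle, Init}, add states in Sat(start | p) with some successor in Z. Already a fixed point.
Sat(E[(start | p) U ack]) = {Err, Send, Sync, Wait, Idle, Init}
|Sat(E[(start | p) U ack])| = |{Err, Send, Sync, Wait, Idle, Init}| = 6.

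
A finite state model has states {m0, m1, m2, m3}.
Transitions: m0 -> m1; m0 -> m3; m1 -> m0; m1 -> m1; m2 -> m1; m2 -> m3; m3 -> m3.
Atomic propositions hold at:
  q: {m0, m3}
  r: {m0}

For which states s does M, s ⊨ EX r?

{m1}

Sat(EX r) = {s : some successor in {m0}} = {m1}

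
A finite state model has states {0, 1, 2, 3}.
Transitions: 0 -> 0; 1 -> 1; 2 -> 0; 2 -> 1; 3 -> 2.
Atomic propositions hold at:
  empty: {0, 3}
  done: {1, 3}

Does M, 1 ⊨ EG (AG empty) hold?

AG empty: greatest fixpoint, start Z0 = {0, 3}, keep only states in Sat with every successor in Z. Z1 = {0}; fixed.
Sat(AG empty) = {0}
EG (AG empty): greatest fixpoint, start Z0 = {0}, keep only states in Sat with some successor in Z. Already a fixed point.
Sat(EG (AG empty)) = {0}
1 ∉ Sat(EG (AG empty)) = {0}, so the formula does not hold at 1.

No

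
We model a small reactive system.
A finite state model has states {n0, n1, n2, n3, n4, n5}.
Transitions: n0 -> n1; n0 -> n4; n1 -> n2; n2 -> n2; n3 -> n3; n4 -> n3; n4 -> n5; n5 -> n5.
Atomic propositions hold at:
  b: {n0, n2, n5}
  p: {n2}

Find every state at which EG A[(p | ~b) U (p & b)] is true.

{n1, n2}

Sat(~b) = {n1, n3, n4}
Sat(p | ~b) = {n1, n2, n3, n4}
Sat(p & b) = {n2}
A[(p | ~b) U (p & b)]: least fixpoint, start Z0 = Sat((p & b)) = {n2}, add states in Sat(p | ~b) with every successor in Z. Z1 = {n1, n2}; fixed.
Sat(A[(p | ~b) U (p & b)]) = {n1, n2}
EG A[(p | ~b) U (p & b)]: greatest fixpoint, start Z0 = {n1, n2}, keep only states in Sat with some successor in Z. Already a fixed point.
Sat(EG A[(p | ~b) U (p & b)]) = {n1, n2}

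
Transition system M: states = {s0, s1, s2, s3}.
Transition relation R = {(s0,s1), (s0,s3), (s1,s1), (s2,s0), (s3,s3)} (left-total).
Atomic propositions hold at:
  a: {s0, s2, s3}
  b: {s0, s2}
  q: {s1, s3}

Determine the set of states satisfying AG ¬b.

Sat(¬b) = {s1, s3}
AG ¬b: greatest fixpoint, start Z0 = {s1, s3}, keep only states in Sat with every successor in Z. Already a fixed point.
Sat(AG ¬b) = {s1, s3}

{s1, s3}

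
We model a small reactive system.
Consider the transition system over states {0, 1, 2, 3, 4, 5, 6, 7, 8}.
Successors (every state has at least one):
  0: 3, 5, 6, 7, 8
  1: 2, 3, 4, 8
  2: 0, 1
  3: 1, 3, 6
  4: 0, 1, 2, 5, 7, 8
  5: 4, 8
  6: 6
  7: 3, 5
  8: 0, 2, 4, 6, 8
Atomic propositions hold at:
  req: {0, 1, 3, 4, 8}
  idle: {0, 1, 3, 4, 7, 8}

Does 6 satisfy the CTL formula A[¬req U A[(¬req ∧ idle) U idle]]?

Sat(¬req) = {2, 5, 6, 7}
Sat(¬req ∧ idle) = {7}
A[(¬req ∧ idle) U idle]: least fixpoint, start Z0 = Sat(idle) = {0, 1, 3, 4, 7, 8}, add states in Sat(¬req ∧ idle) with every successor in Z. Already a fixed point.
Sat(A[(¬req ∧ idle) U idle]) = {0, 1, 3, 4, 7, 8}
A[¬req U A[(¬req ∧ idle) U idle]]: least fixpoint, start Z0 = Sat(A[(¬req ∧ idle) U idle]) = {0, 1, 3, 4, 7, 8}, add states in Sat(¬req) with every successor in Z. Z1 = {0, 1, 2, 3, 4, 5, 7, 8}; fixed.
Sat(A[¬req U A[(¬req ∧ idle) U idle]]) = {0, 1, 2, 3, 4, 5, 7, 8}
6 ∉ Sat(A[¬req U A[(¬req ∧ idle) U idle]]) = {0, 1, 2, 3, 4, 5, 7, 8}, so the formula does not hold at 6.

No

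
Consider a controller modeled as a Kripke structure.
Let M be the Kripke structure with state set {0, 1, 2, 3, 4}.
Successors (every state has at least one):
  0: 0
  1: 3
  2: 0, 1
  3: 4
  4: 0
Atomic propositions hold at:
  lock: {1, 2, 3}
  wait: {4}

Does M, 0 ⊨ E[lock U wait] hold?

No

E[lock U wait]: least fixpoint, start Z0 = Sat(wait) = {4}, add states in Sat(lock) with some successor in Z. Z1 = {3, 4}; Z2 = {1, 3, 4}; Z3 = {1, 2, 3, 4}; fixed.
Sat(E[lock U wait]) = {1, 2, 3, 4}
0 ∉ Sat(E[lock U wait]) = {1, 2, 3, 4}, so the formula does not hold at 0.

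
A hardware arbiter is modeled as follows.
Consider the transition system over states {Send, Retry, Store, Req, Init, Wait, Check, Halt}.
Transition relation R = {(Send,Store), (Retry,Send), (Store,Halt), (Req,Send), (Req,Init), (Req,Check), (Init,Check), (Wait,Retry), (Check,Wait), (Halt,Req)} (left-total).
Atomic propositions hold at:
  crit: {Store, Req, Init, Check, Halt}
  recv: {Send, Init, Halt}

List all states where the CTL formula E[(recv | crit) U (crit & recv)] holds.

Sat(recv | crit) = {Send, Store, Req, Init, Check, Halt}
Sat(crit & recv) = {Init, Halt}
E[(recv | crit) U (crit & recv)]: least fixpoint, start Z0 = Sat((crit & recv)) = {Init, Halt}, add states in Sat(recv | crit) with some successor in Z. Z1 = {Store, Req, Init, Halt}; Z2 = {Send, Store, Req, Init, Halt}; fixed.
Sat(E[(recv | crit) U (crit & recv)]) = {Send, Store, Req, Init, Halt}

{Send, Store, Req, Init, Halt}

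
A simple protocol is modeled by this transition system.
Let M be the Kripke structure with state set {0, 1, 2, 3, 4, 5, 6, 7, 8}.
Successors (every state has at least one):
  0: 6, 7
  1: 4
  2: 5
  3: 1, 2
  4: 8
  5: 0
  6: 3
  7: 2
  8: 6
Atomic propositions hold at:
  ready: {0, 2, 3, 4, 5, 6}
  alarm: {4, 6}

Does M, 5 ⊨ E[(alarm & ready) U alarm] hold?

Sat(alarm & ready) = {4, 6}
E[(alarm & ready) U alarm]: least fixpoint, start Z0 = Sat(alarm) = {4, 6}, add states in Sat(alarm & ready) with some successor in Z. Already a fixed point.
Sat(E[(alarm & ready) U alarm]) = {4, 6}
5 ∉ Sat(E[(alarm & ready) U alarm]) = {4, 6}, so the formula does not hold at 5.

No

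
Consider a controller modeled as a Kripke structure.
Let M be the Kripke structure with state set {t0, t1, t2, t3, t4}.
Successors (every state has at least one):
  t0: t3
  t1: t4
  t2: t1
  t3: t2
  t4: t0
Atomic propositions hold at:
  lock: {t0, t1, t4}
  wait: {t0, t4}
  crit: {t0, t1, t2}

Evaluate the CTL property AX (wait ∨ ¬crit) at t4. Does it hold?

Sat(¬crit) = {t3, t4}
Sat(wait ∨ ¬crit) = {t0, t3, t4}
Sat(AX (wait ∨ ¬crit)) = {s : every successor in {t0, t3, t4}} = {t0, t1, t4}
t4 ∈ Sat(AX (wait ∨ ¬crit)) = {t0, t1, t4}, so the formula holds at t4.

Yes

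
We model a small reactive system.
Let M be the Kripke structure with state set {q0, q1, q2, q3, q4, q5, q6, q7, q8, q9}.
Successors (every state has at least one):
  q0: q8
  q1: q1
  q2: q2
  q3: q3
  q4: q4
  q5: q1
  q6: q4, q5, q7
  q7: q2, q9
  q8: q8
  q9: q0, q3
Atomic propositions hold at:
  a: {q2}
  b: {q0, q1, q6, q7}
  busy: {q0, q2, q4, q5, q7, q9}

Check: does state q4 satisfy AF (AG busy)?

AG busy: greatest fixpoint, start Z0 = {q0, q2, q4, q5, q7, q9}, keep only states in Sat with every successor in Z. Z1 = {q2, q4, q7}; Z2 = {q2, q4}; fixed.
Sat(AG busy) = {q2, q4}
AF (AG busy): least fixpoint, start Z0 = {q2, q4}, add states with every successor in Z. Already a fixed point.
Sat(AF (AG busy)) = {q2, q4}
q4 ∈ Sat(AF (AG busy)) = {q2, q4}, so the formula holds at q4.

Yes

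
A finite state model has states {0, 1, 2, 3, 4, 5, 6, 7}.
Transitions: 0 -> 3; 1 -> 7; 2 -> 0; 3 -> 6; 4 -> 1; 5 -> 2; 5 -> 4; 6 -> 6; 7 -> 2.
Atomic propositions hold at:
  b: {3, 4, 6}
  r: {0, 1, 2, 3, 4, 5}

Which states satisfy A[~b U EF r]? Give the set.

Sat(~b) = {0, 1, 2, 5, 7}
EF r: least fixpoint, start Z0 = {0, 1, 2, 3, 4, 5}, add states with some successor in Z. Z1 = {0, 1, 2, 3, 4, 5, 7}; fixed.
Sat(EF r) = {0, 1, 2, 3, 4, 5, 7}
A[~b U EF r]: least fixpoint, start Z0 = Sat(EF r) = {0, 1, 2, 3, 4, 5, 7}, add states in Sat(~b) with every successor in Z. Already a fixed point.
Sat(A[~b U EF r]) = {0, 1, 2, 3, 4, 5, 7}

{0, 1, 2, 3, 4, 5, 7}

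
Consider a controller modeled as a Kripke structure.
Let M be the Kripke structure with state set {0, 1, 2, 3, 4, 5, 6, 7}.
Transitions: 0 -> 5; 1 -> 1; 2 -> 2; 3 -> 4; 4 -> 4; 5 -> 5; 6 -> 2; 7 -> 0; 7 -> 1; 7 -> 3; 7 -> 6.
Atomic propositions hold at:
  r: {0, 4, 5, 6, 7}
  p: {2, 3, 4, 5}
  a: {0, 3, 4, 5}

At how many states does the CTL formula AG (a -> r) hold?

Sat(a -> r) = {0, 1, 2, 4, 5, 6, 7}
AG (a -> r): greatest fixpoint, start Z0 = {0, 1, 2, 4, 5, 6, 7}, keep only states in Sat with every successor in Z. Z1 = {0, 1, 2, 4, 5, 6}; fixed.
Sat(AG (a -> r)) = {0, 1, 2, 4, 5, 6}
|Sat(AG (a -> r))| = |{0, 1, 2, 4, 5, 6}| = 6.

6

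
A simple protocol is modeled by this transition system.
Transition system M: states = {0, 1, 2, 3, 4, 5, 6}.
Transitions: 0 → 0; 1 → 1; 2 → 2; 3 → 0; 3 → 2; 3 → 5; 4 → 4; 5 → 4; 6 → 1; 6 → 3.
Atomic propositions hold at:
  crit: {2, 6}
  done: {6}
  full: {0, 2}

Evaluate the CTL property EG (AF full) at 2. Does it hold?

Yes

AF full: least fixpoint, start Z0 = {0, 2}, add states with every successor in Z. Already a fixed point.
Sat(AF full) = {0, 2}
EG (AF full): greatest fixpoint, start Z0 = {0, 2}, keep only states in Sat with some successor in Z. Already a fixed point.
Sat(EG (AF full)) = {0, 2}
2 ∈ Sat(EG (AF full)) = {0, 2}, so the formula holds at 2.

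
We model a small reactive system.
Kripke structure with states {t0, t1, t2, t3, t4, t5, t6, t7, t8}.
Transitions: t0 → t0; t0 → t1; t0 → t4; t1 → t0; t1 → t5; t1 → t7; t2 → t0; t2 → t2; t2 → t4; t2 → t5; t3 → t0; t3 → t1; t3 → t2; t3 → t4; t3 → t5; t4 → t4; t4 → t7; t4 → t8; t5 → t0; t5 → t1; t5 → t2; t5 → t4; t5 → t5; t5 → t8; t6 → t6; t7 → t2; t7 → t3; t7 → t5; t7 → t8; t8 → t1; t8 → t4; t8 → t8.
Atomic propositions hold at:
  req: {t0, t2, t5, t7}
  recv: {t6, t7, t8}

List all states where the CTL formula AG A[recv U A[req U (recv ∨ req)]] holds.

{t6}

Sat(recv ∨ req) = {t0, t2, t5, t6, t7, t8}
A[req U (recv ∨ req)]: least fixpoint, start Z0 = Sat((recv ∨ req)) = {t0, t2, t5, t6, t7, t8}, add states in Sat(req) with every successor in Z. Already a fixed point.
Sat(A[req U (recv ∨ req)]) = {t0, t2, t5, t6, t7, t8}
A[recv U A[req U (recv ∨ req)]]: least fixpoint, start Z0 = Sat(A[req U (recv ∨ req)]) = {t0, t2, t5, t6, t7, t8}, add states in Sat(recv) with every successor in Z. Already a fixed point.
Sat(A[recv U A[req U (recv ∨ req)]]) = {t0, t2, t5, t6, t7, t8}
AG A[recv U A[req U (recv ∨ req)]]: greatest fixpoint, start Z0 = {t0, t2, t5, t6, t7, t8}, keep only states in Sat with every successor in Z. Z1 = {t6}; fixed.
Sat(AG A[recv U A[req U (recv ∨ req)]]) = {t6}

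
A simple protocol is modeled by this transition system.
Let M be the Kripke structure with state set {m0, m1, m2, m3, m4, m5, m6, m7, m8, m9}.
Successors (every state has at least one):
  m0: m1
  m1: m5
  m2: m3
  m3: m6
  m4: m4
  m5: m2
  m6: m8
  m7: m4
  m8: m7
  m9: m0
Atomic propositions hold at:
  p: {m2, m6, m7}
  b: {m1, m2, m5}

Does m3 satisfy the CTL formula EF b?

No

EF b: least fixpoint, start Z0 = {m1, m2, m5}, add states with some successor in Z. Z1 = {m0, m1, m2, m5}; Z2 = {m0, m1, m2, m5, m9}; fixed.
Sat(EF b) = {m0, m1, m2, m5, m9}
m3 ∉ Sat(EF b) = {m0, m1, m2, m5, m9}, so the formula does not hold at m3.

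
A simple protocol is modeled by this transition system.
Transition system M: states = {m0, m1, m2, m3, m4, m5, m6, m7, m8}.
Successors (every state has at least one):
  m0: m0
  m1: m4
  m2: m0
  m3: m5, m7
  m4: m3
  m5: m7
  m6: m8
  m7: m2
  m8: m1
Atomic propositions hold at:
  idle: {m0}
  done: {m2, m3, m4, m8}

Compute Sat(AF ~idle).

Sat(~idle) = {m1, m2, m3, m4, m5, m6, m7, m8}
AF ~idle: least fixpoint, start Z0 = {m1, m2, m3, m4, m5, m6, m7, m8}, add states with every successor in Z. Already a fixed point.
Sat(AF ~idle) = {m1, m2, m3, m4, m5, m6, m7, m8}

{m1, m2, m3, m4, m5, m6, m7, m8}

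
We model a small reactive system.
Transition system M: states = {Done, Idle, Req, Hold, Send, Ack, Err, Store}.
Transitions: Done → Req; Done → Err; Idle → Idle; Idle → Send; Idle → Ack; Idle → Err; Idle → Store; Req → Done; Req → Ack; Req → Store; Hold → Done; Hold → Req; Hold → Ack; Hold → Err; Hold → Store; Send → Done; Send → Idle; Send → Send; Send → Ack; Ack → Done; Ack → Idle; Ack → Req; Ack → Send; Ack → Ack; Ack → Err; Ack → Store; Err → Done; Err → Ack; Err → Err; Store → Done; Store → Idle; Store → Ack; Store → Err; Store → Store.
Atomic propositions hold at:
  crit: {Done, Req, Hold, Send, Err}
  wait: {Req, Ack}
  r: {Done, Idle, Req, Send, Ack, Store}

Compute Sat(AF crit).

{Done, Req, Hold, Send, Err}

AF crit: least fixpoint, start Z0 = {Done, Req, Hold, Send, Err}, add states with every successor in Z. Already a fixed point.
Sat(AF crit) = {Done, Req, Hold, Send, Err}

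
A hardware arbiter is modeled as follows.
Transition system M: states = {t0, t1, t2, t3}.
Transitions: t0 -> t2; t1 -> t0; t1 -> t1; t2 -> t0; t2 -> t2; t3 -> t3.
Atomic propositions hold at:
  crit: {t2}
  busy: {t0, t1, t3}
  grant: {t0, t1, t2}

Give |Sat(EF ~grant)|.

Sat(~grant) = {t3}
EF ~grant: least fixpoint, start Z0 = {t3}, add states with some successor in Z. Already a fixed point.
Sat(EF ~grant) = {t3}
|Sat(EF ~grant)| = |{t3}| = 1.

1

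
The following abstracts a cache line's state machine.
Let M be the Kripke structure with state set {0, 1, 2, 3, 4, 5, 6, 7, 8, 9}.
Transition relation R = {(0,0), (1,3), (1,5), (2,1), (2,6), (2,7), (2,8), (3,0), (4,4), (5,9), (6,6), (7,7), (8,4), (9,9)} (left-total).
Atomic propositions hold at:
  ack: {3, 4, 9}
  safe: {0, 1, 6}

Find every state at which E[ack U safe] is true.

{0, 1, 3, 6}

E[ack U safe]: least fixpoint, start Z0 = Sat(safe) = {0, 1, 6}, add states in Sat(ack) with some successor in Z. Z1 = {0, 1, 3, 6}; fixed.
Sat(E[ack U safe]) = {0, 1, 3, 6}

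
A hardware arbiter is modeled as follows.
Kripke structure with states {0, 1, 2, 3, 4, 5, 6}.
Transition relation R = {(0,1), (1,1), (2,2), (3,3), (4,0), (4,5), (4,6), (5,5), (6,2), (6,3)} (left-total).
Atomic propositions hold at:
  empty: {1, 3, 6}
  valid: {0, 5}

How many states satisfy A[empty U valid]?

A[empty U valid]: least fixpoint, start Z0 = Sat(valid) = {0, 5}, add states in Sat(empty) with every successor in Z. Already a fixed point.
Sat(A[empty U valid]) = {0, 5}
|Sat(A[empty U valid])| = |{0, 5}| = 2.

2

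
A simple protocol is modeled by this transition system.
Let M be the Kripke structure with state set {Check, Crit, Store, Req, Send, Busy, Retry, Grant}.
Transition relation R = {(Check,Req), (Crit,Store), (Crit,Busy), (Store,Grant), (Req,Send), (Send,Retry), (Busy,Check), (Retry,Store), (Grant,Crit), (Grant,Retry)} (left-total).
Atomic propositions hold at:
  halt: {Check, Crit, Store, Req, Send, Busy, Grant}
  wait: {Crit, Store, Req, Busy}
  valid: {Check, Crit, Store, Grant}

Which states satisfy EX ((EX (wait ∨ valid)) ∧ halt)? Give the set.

Sat(wait ∨ valid) = {Check, Crit, Store, Req, Busy, Grant}
Sat(EX (wait ∨ valid)) = {s : some successor in {Check, Crit, Store, Req, Busy, Grant}} = {Check, Crit, Store, Busy, Retry, Grant}
Sat((EX (wait ∨ valid)) ∧ halt) = {Check, Crit, Store, Busy, Grant}
Sat(EX ((EX (wait ∨ valid)) ∧ halt)) = {s : some successor in {Check, Crit, Store, Busy, Grant}} = {Crit, Store, Busy, Retry, Grant}

{Crit, Store, Busy, Retry, Grant}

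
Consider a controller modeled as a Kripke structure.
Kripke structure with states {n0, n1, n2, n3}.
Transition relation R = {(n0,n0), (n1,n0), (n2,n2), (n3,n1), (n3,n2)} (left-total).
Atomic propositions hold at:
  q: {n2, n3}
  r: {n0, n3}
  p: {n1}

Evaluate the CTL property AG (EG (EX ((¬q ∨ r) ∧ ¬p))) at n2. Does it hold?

No

Sat(¬q) = {n0, n1}
Sat(¬q ∨ r) = {n0, n1, n3}
Sat(¬p) = {n0, n2, n3}
Sat((¬q ∨ r) ∧ ¬p) = {n0, n3}
Sat(EX ((¬q ∨ r) ∧ ¬p)) = {s : some successor in {n0, n3}} = {n0, n1}
EG (EX ((¬q ∨ r) ∧ ¬p)): greatest fixpoint, start Z0 = {n0, n1}, keep only states in Sat with some successor in Z. Already a fixed point.
Sat(EG (EX ((¬q ∨ r) ∧ ¬p))) = {n0, n1}
AG (EG (EX ((¬q ∨ r) ∧ ¬p))): greatest fixpoint, start Z0 = {n0, n1}, keep only states in Sat with every successor in Z. Already a fixed point.
Sat(AG (EG (EX ((¬q ∨ r) ∧ ¬p)))) = {n0, n1}
n2 ∉ Sat(AG (EG (EX ((¬q ∨ r) ∧ ¬p)))) = {n0, n1}, so the formula does not hold at n2.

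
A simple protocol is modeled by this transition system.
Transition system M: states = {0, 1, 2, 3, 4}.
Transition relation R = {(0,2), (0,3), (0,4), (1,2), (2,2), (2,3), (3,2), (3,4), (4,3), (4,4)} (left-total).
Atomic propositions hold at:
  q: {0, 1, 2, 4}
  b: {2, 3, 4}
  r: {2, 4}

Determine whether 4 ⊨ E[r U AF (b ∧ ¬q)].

Yes

Sat(¬q) = {3}
Sat(b ∧ ¬q) = {3}
AF (b ∧ ¬q): least fixpoint, start Z0 = {3}, add states with every successor in Z. Already a fixed point.
Sat(AF (b ∧ ¬q)) = {3}
E[r U AF (b ∧ ¬q)]: least fixpoint, start Z0 = Sat(AF (b ∧ ¬q)) = {3}, add states in Sat(r) with some successor in Z. Z1 = {2, 3, 4}; fixed.
Sat(E[r U AF (b ∧ ¬q)]) = {2, 3, 4}
4 ∈ Sat(E[r U AF (b ∧ ¬q)]) = {2, 3, 4}, so the formula holds at 4.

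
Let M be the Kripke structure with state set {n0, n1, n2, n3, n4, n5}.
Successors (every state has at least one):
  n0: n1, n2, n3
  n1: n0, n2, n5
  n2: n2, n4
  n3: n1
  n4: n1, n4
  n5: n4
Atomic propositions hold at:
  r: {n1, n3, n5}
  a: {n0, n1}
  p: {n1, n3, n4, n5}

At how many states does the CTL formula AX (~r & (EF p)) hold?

Sat(~r) = {n0, n2, n4}
EF p: least fixpoint, start Z0 = {n1, n3, n4, n5}, add states with some successor in Z. Z1 = {n0, n1, n2, n3, n4, n5}; fixed.
Sat(EF p) = {n0, n1, n2, n3, n4, n5}
Sat(~r & (EF p)) = {n0, n2, n4}
Sat(AX (~r & (EF p))) = {s : every successor in {n0, n2, n4}} = {n2, n5}
|Sat(AX (~r & (EF p)))| = |{n2, n5}| = 2.

2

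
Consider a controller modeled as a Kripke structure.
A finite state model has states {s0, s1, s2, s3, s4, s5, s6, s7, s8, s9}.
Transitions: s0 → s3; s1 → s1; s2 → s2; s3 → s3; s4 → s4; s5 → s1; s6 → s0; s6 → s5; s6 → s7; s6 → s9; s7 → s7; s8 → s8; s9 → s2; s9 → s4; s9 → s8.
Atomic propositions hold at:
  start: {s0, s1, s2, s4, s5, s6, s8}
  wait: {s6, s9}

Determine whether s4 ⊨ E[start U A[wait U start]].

A[wait U start]: least fixpoint, start Z0 = Sat(start) = {s0, s1, s2, s4, s5, s6, s8}, add states in Sat(wait) with every successor in Z. Z1 = {s0, s1, s2, s4, s5, s6, s8, s9}; fixed.
Sat(A[wait U start]) = {s0, s1, s2, s4, s5, s6, s8, s9}
E[start U A[wait U start]]: least fixpoint, start Z0 = Sat(A[wait U start]) = {s0, s1, s2, s4, s5, s6, s8, s9}, add states in Sat(start) with some successor in Z. Already a fixed point.
Sat(E[start U A[wait U start]]) = {s0, s1, s2, s4, s5, s6, s8, s9}
s4 ∈ Sat(E[start U A[wait U start]]) = {s0, s1, s2, s4, s5, s6, s8, s9}, so the formula holds at s4.

Yes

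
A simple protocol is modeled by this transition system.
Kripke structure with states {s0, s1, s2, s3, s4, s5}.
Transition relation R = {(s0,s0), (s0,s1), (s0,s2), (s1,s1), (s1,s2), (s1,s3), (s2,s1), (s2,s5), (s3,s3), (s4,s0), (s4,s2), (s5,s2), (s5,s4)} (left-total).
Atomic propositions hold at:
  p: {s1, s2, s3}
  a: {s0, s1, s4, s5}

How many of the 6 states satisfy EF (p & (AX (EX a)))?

Sat(EX a) = {s : some successor in {s0, s1, s4, s5}} = {s0, s1, s2, s4, s5}
Sat(AX (EX a)) = {s : every successor in {s0, s1, s2, s4, s5}} = {s0, s2, s4, s5}
Sat(p & (AX (EX a))) = {s2}
EF (p & (AX (EX a))): least fixpoint, start Z0 = {s2}, add states with some successor in Z. Z1 = {s0, s1, s2, s4, s5}; fixed.
Sat(EF (p & (AX (EX a)))) = {s0, s1, s2, s4, s5}
|Sat(EF (p & (AX (EX a))))| = |{s0, s1, s2, s4, s5}| = 5.

5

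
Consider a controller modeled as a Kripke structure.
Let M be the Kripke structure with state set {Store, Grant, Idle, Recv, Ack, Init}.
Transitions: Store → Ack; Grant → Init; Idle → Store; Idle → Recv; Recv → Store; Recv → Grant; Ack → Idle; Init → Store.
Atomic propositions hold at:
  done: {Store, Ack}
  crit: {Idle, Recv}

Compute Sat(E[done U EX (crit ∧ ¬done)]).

{Store, Idle, Ack}

Sat(¬done) = {Grant, Idle, Recv, Init}
Sat(crit ∧ ¬done) = {Idle, Recv}
Sat(EX (crit ∧ ¬done)) = {s : some successor in {Idle, Recv}} = {Idle, Ack}
E[done U EX (crit ∧ ¬done)]: least fixpoint, start Z0 = Sat(EX (crit ∧ ¬done)) = {Idle, Ack}, add states in Sat(done) with some successor in Z. Z1 = {Store, Idle, Ack}; fixed.
Sat(E[done U EX (crit ∧ ¬done)]) = {Store, Idle, Ack}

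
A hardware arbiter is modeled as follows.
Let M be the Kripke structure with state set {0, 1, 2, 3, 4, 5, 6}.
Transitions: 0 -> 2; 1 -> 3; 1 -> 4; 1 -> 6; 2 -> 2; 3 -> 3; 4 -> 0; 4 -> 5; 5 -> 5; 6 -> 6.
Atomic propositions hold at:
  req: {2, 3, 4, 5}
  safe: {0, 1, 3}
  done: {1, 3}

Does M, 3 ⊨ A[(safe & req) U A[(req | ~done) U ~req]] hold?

No

Sat(safe & req) = {3}
Sat(~done) = {0, 2, 4, 5, 6}
Sat(req | ~done) = {0, 2, 3, 4, 5, 6}
Sat(~req) = {0, 1, 6}
A[(req | ~done) U ~req]: least fixpoint, start Z0 = Sat(~req) = {0, 1, 6}, add states in Sat(req | ~done) with every successor in Z. Already a fixed point.
Sat(A[(req | ~done) U ~req]) = {0, 1, 6}
A[(safe & req) U A[(req | ~done) U ~req]]: least fixpoint, start Z0 = Sat(A[(req | ~done) U ~req]) = {0, 1, 6}, add states in Sat(safe & req) with every successor in Z. Already a fixed point.
Sat(A[(safe & req) U A[(req | ~done) U ~req]]) = {0, 1, 6}
3 ∉ Sat(A[(safe & req) U A[(req | ~done) U ~req]]) = {0, 1, 6}, so the formula does not hold at 3.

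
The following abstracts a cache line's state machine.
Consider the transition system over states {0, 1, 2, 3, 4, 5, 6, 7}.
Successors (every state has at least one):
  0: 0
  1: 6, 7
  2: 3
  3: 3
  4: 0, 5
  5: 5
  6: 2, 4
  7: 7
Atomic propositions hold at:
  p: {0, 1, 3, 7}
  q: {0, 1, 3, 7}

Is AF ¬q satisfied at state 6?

Yes

Sat(¬q) = {2, 4, 5, 6}
AF ¬q: least fixpoint, start Z0 = {2, 4, 5, 6}, add states with every successor in Z. Already a fixed point.
Sat(AF ¬q) = {2, 4, 5, 6}
6 ∈ Sat(AF ¬q) = {2, 4, 5, 6}, so the formula holds at 6.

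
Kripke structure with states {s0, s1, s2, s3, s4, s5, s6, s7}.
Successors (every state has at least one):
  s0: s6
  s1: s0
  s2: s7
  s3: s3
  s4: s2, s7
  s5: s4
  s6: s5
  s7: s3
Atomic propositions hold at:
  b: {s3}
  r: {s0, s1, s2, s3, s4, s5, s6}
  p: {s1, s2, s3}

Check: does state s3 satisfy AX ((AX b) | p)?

Yes

Sat(AX b) = {s : every successor in {s3}} = {s3, s7}
Sat((AX b) | p) = {s1, s2, s3, s7}
Sat(AX ((AX b) | p)) = {s : every successor in {s1, s2, s3, s7}} = {s2, s3, s4, s7}
s3 ∈ Sat(AX ((AX b) | p)) = {s2, s3, s4, s7}, so the formula holds at s3.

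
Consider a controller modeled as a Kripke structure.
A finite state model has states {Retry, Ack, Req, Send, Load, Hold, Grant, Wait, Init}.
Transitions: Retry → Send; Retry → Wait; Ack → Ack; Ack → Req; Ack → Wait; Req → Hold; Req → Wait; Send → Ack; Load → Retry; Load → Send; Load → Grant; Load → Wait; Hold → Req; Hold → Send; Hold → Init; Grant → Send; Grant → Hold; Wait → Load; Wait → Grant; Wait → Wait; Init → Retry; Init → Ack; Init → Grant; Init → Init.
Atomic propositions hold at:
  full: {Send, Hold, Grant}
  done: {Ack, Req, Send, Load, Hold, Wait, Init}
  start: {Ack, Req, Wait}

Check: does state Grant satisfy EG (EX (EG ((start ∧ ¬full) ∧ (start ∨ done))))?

No

Sat(¬full) = {Retry, Ack, Req, Load, Wait, Init}
Sat(start ∧ ¬full) = {Ack, Req, Wait}
Sat(start ∨ done) = {Ack, Req, Send, Load, Hold, Wait, Init}
Sat((start ∧ ¬full) ∧ (start ∨ done)) = {Ack, Req, Wait}
EG ((start ∧ ¬full) ∧ (start ∨ done)): greatest fixpoint, start Z0 = {Ack, Req, Wait}, keep only states in Sat with some successor in Z. Already a fixed point.
Sat(EG ((start ∧ ¬full) ∧ (start ∨ done))) = {Ack, Req, Wait}
Sat(EX (EG ((start ∧ ¬full) ∧ (start ∨ done)))) = {s : some successor in {Ack, Req, Wait}} = {Retry, Ack, Req, Send, Load, Hold, Wait, Init}
EG (EX (EG ((start ∧ ¬full) ∧ (start ∨ done)))): greatest fixpoint, start Z0 = {Retry, Ack, Req, Send, Load, Hold, Wait, Init}, keep only states in Sat with some successor in Z. Already a fixed point.
Sat(EG (EX (EG ((start ∧ ¬full) ∧ (start ∨ done))))) = {Retry, Ack, Req, Send, Load, Hold, Wait, Init}
Grant ∉ Sat(EG (EX (EG ((start ∧ ¬full) ∧ (start ∨ done))))) = {Retry, Ack, Req, Send, Load, Hold, Wait, Init}, so the formula does not hold at Grant.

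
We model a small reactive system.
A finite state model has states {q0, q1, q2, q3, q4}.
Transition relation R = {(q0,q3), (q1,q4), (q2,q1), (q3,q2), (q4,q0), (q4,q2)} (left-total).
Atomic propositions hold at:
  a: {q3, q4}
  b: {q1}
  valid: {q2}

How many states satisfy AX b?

Sat(AX b) = {s : every successor in {q1}} = {q2}
|Sat(AX b)| = |{q2}| = 1.

1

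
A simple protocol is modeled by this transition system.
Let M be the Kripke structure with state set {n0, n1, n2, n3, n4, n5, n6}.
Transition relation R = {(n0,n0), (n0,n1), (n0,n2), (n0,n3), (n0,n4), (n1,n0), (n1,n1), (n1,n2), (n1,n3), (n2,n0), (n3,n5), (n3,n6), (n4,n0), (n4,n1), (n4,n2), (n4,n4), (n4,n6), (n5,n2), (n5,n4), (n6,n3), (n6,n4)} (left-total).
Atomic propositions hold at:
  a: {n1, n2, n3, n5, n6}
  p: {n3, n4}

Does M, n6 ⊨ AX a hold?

No

Sat(AX a) = {s : every successor in {n1, n2, n3, n5, n6}} = {n3}
n6 ∉ Sat(AX a) = {n3}, so the formula does not hold at n6.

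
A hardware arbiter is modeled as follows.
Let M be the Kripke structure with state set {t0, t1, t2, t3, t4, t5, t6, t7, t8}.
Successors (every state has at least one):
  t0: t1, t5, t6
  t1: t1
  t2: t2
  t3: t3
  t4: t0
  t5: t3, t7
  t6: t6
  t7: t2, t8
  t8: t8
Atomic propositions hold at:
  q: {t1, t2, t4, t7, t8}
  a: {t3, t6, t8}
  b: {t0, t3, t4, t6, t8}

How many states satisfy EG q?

4

EG q: greatest fixpoint, start Z0 = {t1, t2, t4, t7, t8}, keep only states in Sat with some successor in Z. Z1 = {t1, t2, t7, t8}; fixed.
Sat(EG q) = {t1, t2, t7, t8}
|Sat(EG q)| = |{t1, t2, t7, t8}| = 4.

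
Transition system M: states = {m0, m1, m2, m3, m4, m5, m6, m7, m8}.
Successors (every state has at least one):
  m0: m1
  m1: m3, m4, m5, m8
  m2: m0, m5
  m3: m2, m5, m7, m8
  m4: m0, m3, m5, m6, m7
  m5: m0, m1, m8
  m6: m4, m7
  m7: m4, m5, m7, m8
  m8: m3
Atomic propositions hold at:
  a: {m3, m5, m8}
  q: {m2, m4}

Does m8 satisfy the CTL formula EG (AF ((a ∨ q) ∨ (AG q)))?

Yes

Sat(a ∨ q) = {m2, m3, m4, m5, m8}
AG q: greatest fixpoint, start Z0 = {m2, m4}, keep only states in Sat with every successor in Z. Z1 = ∅; fixed.
Sat(AG q) = ∅
Sat((a ∨ q) ∨ (AG q)) = {m2, m3, m4, m5, m8}
AF ((a ∨ q) ∨ (AG q)): least fixpoint, start Z0 = {m2, m3, m4, m5, m8}, add states with every successor in Z. Z1 = {m1, m2, m3, m4, m5, m8}; Z2 = {m0, m1, m2, m3, m4, m5, m8}; fixed.
Sat(AF ((a ∨ q) ∨ (AG q))) = {m0, m1, m2, m3, m4, m5, m8}
EG (AF ((a ∨ q) ∨ (AG q))): greatest fixpoint, start Z0 = {m0, m1, m2, m3, m4, m5, m8}, keep only states in Sat with some successor in Z. Already a fixed point.
Sat(EG (AF ((a ∨ q) ∨ (AG q)))) = {m0, m1, m2, m3, m4, m5, m8}
m8 ∈ Sat(EG (AF ((a ∨ q) ∨ (AG q)))) = {m0, m1, m2, m3, m4, m5, m8}, so the formula holds at m8.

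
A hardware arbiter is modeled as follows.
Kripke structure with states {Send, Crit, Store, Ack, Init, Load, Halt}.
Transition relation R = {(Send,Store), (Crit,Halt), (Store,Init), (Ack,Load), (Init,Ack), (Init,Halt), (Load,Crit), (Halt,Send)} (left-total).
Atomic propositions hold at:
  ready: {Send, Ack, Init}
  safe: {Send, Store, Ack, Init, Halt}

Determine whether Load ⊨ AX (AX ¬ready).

Sat(¬ready) = {Crit, Store, Load, Halt}
Sat(AX ¬ready) = {s : every successor in {Crit, Store, Load, Halt}} = {Send, Crit, Ack, Load}
Sat(AX (AX ¬ready)) = {s : every successor in {Send, Crit, Ack, Load}} = {Ack, Load, Halt}
Load ∈ Sat(AX (AX ¬ready)) = {Ack, Load, Halt}, so the formula holds at Load.

Yes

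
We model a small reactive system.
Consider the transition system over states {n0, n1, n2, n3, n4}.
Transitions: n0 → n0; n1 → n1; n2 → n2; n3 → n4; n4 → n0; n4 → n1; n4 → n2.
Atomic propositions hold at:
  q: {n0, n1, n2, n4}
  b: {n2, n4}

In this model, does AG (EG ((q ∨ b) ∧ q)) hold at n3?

No

Sat(q ∨ b) = {n0, n1, n2, n4}
Sat((q ∨ b) ∧ q) = {n0, n1, n2, n4}
EG ((q ∨ b) ∧ q): greatest fixpoint, start Z0 = {n0, n1, n2, n4}, keep only states in Sat with some successor in Z. Already a fixed point.
Sat(EG ((q ∨ b) ∧ q)) = {n0, n1, n2, n4}
AG (EG ((q ∨ b) ∧ q)): greatest fixpoint, start Z0 = {n0, n1, n2, n4}, keep only states in Sat with every successor in Z. Already a fixed point.
Sat(AG (EG ((q ∨ b) ∧ q))) = {n0, n1, n2, n4}
n3 ∉ Sat(AG (EG ((q ∨ b) ∧ q))) = {n0, n1, n2, n4}, so the formula does not hold at n3.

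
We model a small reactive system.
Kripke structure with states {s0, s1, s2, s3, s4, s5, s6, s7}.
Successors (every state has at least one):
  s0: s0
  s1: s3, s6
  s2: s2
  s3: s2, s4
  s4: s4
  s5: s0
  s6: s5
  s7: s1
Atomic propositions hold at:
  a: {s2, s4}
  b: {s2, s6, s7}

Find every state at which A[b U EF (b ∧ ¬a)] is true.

Sat(¬a) = {s0, s1, s3, s5, s6, s7}
Sat(b ∧ ¬a) = {s6, s7}
EF (b ∧ ¬a): least fixpoint, start Z0 = {s6, s7}, add states with some successor in Z. Z1 = {s1, s6, s7}; fixed.
Sat(EF (b ∧ ¬a)) = {s1, s6, s7}
A[b U EF (b ∧ ¬a)]: least fixpoint, start Z0 = Sat(EF (b ∧ ¬a)) = {s1, s6, s7}, add states in Sat(b) with every successor in Z. Already a fixed point.
Sat(A[b U EF (b ∧ ¬a)]) = {s1, s6, s7}

{s1, s6, s7}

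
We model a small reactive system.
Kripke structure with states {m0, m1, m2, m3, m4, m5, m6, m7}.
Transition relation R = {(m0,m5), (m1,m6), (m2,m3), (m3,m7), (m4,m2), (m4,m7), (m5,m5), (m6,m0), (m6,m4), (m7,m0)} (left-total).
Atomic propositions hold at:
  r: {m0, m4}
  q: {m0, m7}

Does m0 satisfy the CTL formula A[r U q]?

A[r U q]: least fixpoint, start Z0 = Sat(q) = {m0, m7}, add states in Sat(r) with every successor in Z. Already a fixed point.
Sat(A[r U q]) = {m0, m7}
m0 ∈ Sat(A[r U q]) = {m0, m7}, so the formula holds at m0.

Yes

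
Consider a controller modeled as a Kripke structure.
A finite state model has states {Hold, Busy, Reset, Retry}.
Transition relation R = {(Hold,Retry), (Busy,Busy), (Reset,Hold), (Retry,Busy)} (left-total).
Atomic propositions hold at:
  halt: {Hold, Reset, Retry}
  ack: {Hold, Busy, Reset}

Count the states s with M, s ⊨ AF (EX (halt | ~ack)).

2

Sat(~ack) = {Retry}
Sat(halt | ~ack) = {Hold, Reset, Retry}
Sat(EX (halt | ~ack)) = {s : some successor in {Hold, Reset, Retry}} = {Hold, Reset}
AF (EX (halt | ~ack)): least fixpoint, start Z0 = {Hold, Reset}, add states with every successor in Z. Already a fixed point.
Sat(AF (EX (halt | ~ack))) = {Hold, Reset}
|Sat(AF (EX (halt | ~ack)))| = |{Hold, Reset}| = 2.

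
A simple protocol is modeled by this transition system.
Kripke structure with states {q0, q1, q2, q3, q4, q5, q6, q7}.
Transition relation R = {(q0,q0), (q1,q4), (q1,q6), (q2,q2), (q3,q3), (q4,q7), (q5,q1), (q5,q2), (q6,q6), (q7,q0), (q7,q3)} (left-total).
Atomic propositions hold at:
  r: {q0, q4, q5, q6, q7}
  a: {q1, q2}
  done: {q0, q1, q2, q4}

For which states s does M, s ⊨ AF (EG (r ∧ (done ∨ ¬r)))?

{q0}

Sat(¬r) = {q1, q2, q3}
Sat(done ∨ ¬r) = {q0, q1, q2, q3, q4}
Sat(r ∧ (done ∨ ¬r)) = {q0, q4}
EG (r ∧ (done ∨ ¬r)): greatest fixpoint, start Z0 = {q0, q4}, keep only states in Sat with some successor in Z. Z1 = {q0}; fixed.
Sat(EG (r ∧ (done ∨ ¬r))) = {q0}
AF (EG (r ∧ (done ∨ ¬r))): least fixpoint, start Z0 = {q0}, add states with every successor in Z. Already a fixed point.
Sat(AF (EG (r ∧ (done ∨ ¬r)))) = {q0}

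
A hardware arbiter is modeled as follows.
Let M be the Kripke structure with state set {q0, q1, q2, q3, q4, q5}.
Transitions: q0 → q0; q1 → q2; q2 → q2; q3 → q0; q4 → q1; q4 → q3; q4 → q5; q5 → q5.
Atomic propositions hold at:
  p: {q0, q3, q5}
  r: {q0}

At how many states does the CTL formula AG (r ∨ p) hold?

Sat(r ∨ p) = {q0, q3, q5}
AG (r ∨ p): greatest fixpoint, start Z0 = {q0, q3, q5}, keep only states in Sat with every successor in Z. Already a fixed point.
Sat(AG (r ∨ p)) = {q0, q3, q5}
|Sat(AG (r ∨ p))| = |{q0, q3, q5}| = 3.

3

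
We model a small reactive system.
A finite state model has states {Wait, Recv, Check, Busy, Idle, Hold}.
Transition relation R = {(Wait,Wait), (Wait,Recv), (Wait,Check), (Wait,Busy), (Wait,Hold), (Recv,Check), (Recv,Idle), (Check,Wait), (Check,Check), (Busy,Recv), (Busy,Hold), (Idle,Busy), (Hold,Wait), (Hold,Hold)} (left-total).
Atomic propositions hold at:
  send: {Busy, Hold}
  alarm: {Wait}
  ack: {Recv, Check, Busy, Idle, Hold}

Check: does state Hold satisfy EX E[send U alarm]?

E[send U alarm]: least fixpoint, start Z0 = Sat(alarm) = {Wait}, add states in Sat(send) with some successor in Z. Z1 = {Wait, Hold}; Z2 = {Wait, Busy, Hold}; fixed.
Sat(E[send U alarm]) = {Wait, Busy, Hold}
Sat(EX E[send U alarm]) = {s : some successor in {Wait, Busy, Hold}} = {Wait, Check, Busy, Idle, Hold}
Hold ∈ Sat(EX E[send U alarm]) = {Wait, Check, Busy, Idle, Hold}, so the formula holds at Hold.

Yes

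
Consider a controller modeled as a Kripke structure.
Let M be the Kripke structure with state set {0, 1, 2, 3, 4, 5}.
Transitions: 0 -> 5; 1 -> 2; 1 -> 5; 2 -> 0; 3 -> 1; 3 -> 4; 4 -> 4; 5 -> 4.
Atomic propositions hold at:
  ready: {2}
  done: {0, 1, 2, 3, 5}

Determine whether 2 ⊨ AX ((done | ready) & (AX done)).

Sat(done | ready) = {0, 1, 2, 3, 5}
Sat(AX done) = {s : every successor in {0, 1, 2, 3, 5}} = {0, 1, 2}
Sat((done | ready) & (AX done)) = {0, 1, 2}
Sat(AX ((done | ready) & (AX done))) = {s : every successor in {0, 1, 2}} = {2}
2 ∈ Sat(AX ((done | ready) & (AX done))) = {2}, so the formula holds at 2.

Yes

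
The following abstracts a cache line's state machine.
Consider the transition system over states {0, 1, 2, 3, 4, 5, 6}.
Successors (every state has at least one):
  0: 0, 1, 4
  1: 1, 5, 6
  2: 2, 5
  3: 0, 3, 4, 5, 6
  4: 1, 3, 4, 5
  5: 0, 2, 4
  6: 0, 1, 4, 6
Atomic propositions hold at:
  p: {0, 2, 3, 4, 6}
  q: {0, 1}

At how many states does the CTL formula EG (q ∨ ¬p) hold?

Sat(¬p) = {1, 5}
Sat(q ∨ ¬p) = {0, 1, 5}
EG (q ∨ ¬p): greatest fixpoint, start Z0 = {0, 1, 5}, keep only states in Sat with some successor in Z. Already a fixed point.
Sat(EG (q ∨ ¬p)) = {0, 1, 5}
|Sat(EG (q ∨ ¬p))| = |{0, 1, 5}| = 3.

3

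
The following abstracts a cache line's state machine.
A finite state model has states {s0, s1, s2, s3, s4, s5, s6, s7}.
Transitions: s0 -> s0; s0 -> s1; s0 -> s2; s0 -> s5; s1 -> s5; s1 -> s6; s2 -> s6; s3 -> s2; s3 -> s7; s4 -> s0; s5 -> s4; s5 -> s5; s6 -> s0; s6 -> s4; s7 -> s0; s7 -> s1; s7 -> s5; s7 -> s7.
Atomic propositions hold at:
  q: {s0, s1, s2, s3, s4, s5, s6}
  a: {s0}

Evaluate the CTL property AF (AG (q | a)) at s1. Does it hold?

Yes

Sat(q | a) = {s0, s1, s2, s3, s4, s5, s6}
AG (q | a): greatest fixpoint, start Z0 = {s0, s1, s2, s3, s4, s5, s6}, keep only states in Sat with every successor in Z. Z1 = {s0, s1, s2, s4, s5, s6}; fixed.
Sat(AG (q | a)) = {s0, s1, s2, s4, s5, s6}
AF (AG (q | a)): least fixpoint, start Z0 = {s0, s1, s2, s4, s5, s6}, add states with every successor in Z. Already a fixed point.
Sat(AF (AG (q | a))) = {s0, s1, s2, s4, s5, s6}
s1 ∈ Sat(AF (AG (q | a))) = {s0, s1, s2, s4, s5, s6}, so the formula holds at s1.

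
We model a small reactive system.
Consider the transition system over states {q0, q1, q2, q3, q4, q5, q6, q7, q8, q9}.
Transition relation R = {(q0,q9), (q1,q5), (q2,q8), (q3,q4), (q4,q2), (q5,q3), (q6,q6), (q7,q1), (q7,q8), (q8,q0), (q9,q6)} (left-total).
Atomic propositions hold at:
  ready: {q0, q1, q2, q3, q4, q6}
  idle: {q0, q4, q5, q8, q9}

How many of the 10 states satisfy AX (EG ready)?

2

EG ready: greatest fixpoint, start Z0 = {q0, q1, q2, q3, q4, q6}, keep only states in Sat with some successor in Z. Z1 = {q3, q4, q6}; Z2 = {q3, q6}; Z3 = {q6}; fixed.
Sat(EG ready) = {q6}
Sat(AX (EG ready)) = {s : every successor in {q6}} = {q6, q9}
|Sat(AX (EG ready))| = |{q6, q9}| = 2.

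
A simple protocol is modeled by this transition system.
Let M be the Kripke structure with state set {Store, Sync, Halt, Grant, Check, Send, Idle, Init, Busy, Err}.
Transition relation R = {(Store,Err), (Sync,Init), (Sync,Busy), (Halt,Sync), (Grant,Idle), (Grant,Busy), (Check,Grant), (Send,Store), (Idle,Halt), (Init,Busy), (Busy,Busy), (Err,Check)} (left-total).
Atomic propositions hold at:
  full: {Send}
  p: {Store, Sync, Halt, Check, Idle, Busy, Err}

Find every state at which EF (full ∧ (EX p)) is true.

{Send}

Sat(EX p) = {s : some successor in {Store, Sync, Halt, Check, Idle, Busy, Err}} = {Store, Sync, Halt, Grant, Send, Idle, Init, Busy, Err}
Sat(full ∧ (EX p)) = {Send}
EF (full ∧ (EX p)): least fixpoint, start Z0 = {Send}, add states with some successor in Z. Already a fixed point.
Sat(EF (full ∧ (EX p))) = {Send}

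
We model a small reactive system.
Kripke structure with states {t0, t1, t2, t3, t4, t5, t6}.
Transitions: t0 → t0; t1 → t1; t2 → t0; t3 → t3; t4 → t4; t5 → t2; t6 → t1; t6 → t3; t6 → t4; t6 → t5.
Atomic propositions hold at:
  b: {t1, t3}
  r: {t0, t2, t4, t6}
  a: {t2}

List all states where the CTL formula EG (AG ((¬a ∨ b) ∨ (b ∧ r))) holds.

{t0, t1, t3, t4}

Sat(¬a) = {t0, t1, t3, t4, t5, t6}
Sat(¬a ∨ b) = {t0, t1, t3, t4, t5, t6}
Sat(b ∧ r) = ∅
Sat((¬a ∨ b) ∨ (b ∧ r)) = {t0, t1, t3, t4, t5, t6}
AG ((¬a ∨ b) ∨ (b ∧ r)): greatest fixpoint, start Z0 = {t0, t1, t3, t4, t5, t6}, keep only states in Sat with every successor in Z. Z1 = {t0, t1, t3, t4, t6}; Z2 = {t0, t1, t3, t4}; fixed.
Sat(AG ((¬a ∨ b) ∨ (b ∧ r))) = {t0, t1, t3, t4}
EG (AG ((¬a ∨ b) ∨ (b ∧ r))): greatest fixpoint, start Z0 = {t0, t1, t3, t4}, keep only states in Sat with some successor in Z. Already a fixed point.
Sat(EG (AG ((¬a ∨ b) ∨ (b ∧ r)))) = {t0, t1, t3, t4}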